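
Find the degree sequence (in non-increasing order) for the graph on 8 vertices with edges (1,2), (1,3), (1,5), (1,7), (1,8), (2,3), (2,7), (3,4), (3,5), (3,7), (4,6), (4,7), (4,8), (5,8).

Step 1: Count edges incident to each vertex:
  deg(1) = 5 (neighbors: 2, 3, 5, 7, 8)
  deg(2) = 3 (neighbors: 1, 3, 7)
  deg(3) = 5 (neighbors: 1, 2, 4, 5, 7)
  deg(4) = 4 (neighbors: 3, 6, 7, 8)
  deg(5) = 3 (neighbors: 1, 3, 8)
  deg(6) = 1 (neighbors: 4)
  deg(7) = 4 (neighbors: 1, 2, 3, 4)
  deg(8) = 3 (neighbors: 1, 4, 5)

Step 2: Sort degrees in non-increasing order:
  Degrees: [5, 3, 5, 4, 3, 1, 4, 3] -> sorted: [5, 5, 4, 4, 3, 3, 3, 1]

Degree sequence: [5, 5, 4, 4, 3, 3, 3, 1]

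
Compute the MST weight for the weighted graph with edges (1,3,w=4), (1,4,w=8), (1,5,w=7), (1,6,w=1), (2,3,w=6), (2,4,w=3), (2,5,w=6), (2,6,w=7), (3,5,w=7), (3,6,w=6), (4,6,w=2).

Apply Kruskal's algorithm (sort edges by weight, add if no cycle):

Sorted edges by weight:
  (1,6) w=1
  (4,6) w=2
  (2,4) w=3
  (1,3) w=4
  (2,3) w=6
  (2,5) w=6
  (3,6) w=6
  (1,5) w=7
  (2,6) w=7
  (3,5) w=7
  (1,4) w=8

Add edge (1,6) w=1 -- no cycle. Running total: 1
Add edge (4,6) w=2 -- no cycle. Running total: 3
Add edge (2,4) w=3 -- no cycle. Running total: 6
Add edge (1,3) w=4 -- no cycle. Running total: 10
Skip edge (2,3) w=6 -- would create cycle
Add edge (2,5) w=6 -- no cycle. Running total: 16

MST edges: (1,6,w=1), (4,6,w=2), (2,4,w=3), (1,3,w=4), (2,5,w=6)
Total MST weight: 1 + 2 + 3 + 4 + 6 = 16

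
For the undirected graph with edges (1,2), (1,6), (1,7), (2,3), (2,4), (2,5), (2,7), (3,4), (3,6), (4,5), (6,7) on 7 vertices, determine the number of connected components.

Step 1: Build adjacency list from edges:
  1: 2, 6, 7
  2: 1, 3, 4, 5, 7
  3: 2, 4, 6
  4: 2, 3, 5
  5: 2, 4
  6: 1, 3, 7
  7: 1, 2, 6

Step 2: Run BFS/DFS from vertex 1:
  Visited: {1, 2, 6, 7, 3, 4, 5}
  Reached 7 of 7 vertices

Step 3: All 7 vertices reached from vertex 1, so the graph is connected.
Number of connected components: 1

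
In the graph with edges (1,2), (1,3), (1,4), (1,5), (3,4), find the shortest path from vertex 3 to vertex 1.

Step 1: Build adjacency list:
  1: 2, 3, 4, 5
  2: 1
  3: 1, 4
  4: 1, 3
  5: 1

Step 2: BFS from vertex 3 to find shortest path to 1:
  vertex 1 reached at distance 1

Step 3: Shortest path: 3 -> 1
Path length: 1 edge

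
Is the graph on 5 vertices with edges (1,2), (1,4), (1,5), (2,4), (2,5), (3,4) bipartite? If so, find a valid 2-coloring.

Step 1: Attempt 2-coloring using BFS:
  Start at vertex 1, assign color 0
  Color vertex 2 with color 1 (neighbor of 1)
  Color vertex 4 with color 1 (neighbor of 1)
  Color vertex 5 with color 1 (neighbor of 1)

Step 2: Conflict found! Vertices 2 and 4 are adjacent but have the same color.
This means the graph contains an odd cycle.

The graph is NOT bipartite.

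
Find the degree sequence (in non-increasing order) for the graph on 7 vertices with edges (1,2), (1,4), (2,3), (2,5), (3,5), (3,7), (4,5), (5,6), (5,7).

Step 1: Count edges incident to each vertex:
  deg(1) = 2 (neighbors: 2, 4)
  deg(2) = 3 (neighbors: 1, 3, 5)
  deg(3) = 3 (neighbors: 2, 5, 7)
  deg(4) = 2 (neighbors: 1, 5)
  deg(5) = 5 (neighbors: 2, 3, 4, 6, 7)
  deg(6) = 1 (neighbors: 5)
  deg(7) = 2 (neighbors: 3, 5)

Step 2: Sort degrees in non-increasing order:
  Degrees: [2, 3, 3, 2, 5, 1, 2] -> sorted: [5, 3, 3, 2, 2, 2, 1]

Degree sequence: [5, 3, 3, 2, 2, 2, 1]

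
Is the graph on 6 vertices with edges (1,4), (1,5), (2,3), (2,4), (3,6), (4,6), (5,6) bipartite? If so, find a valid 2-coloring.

Step 1: Attempt 2-coloring using BFS:
  Start at vertex 1, assign color 0
  Color vertex 4 with color 1 (neighbor of 1)
  Color vertex 5 with color 1 (neighbor of 1)
  Color vertex 2 with color 0 (neighbor of 4)
  Color vertex 6 with color 0 (neighbor of 4)
  Color vertex 3 with color 1 (neighbor of 2)

Step 2: 2-coloring succeeded. No conflicts found.
  Set A (color 0): {1, 2, 6}
  Set B (color 1): {3, 4, 5}

The graph is bipartite with partition {1, 2, 6}, {3, 4, 5}.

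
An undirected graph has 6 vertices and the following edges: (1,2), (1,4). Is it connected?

Step 1: Build adjacency list from edges:
  1: 2, 4
  2: 1
  3: (none)
  4: 1
  5: (none)
  6: (none)

Step 2: Run BFS/DFS from vertex 1:
  Visited: {1, 2, 4}
  Reached 3 of 6 vertices

Step 3: Only 3 of 6 vertices reached. Graph is disconnected.
Connected components: {1, 2, 4}, {3}, {5}, {6}
Answer: No, the graph is not connected (4 components).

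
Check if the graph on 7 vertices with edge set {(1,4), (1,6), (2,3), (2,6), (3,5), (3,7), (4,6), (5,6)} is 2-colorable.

Step 1: Attempt 2-coloring using BFS:
  Start at vertex 1, assign color 0
  Color vertex 4 with color 1 (neighbor of 1)
  Color vertex 6 with color 1 (neighbor of 1)

Step 2: Conflict found! Vertices 4 and 6 are adjacent but have the same color.
This means the graph contains an odd cycle.

The graph is NOT bipartite.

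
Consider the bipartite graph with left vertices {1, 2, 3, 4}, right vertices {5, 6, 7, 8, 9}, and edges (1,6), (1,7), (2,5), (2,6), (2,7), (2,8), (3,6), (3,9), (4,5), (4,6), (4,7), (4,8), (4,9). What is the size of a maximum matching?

Step 1: List the neighbors of each left vertex:
  1: 6, 7
  2: 5, 6, 7, 8
  3: 6, 9
  4: 5, 6, 7, 8, 9

Step 2: Greedily match left vertices, then look for augmenting paths:
  Match 1 -- 6
  Match 2 -- 5
  Match 3 -- 9
  Match 4 -- 7
  No augmenting path remains.

Step 3: Verify this is maximum:
  Matching size 4 = min(|L|, |R|) = min(4, 5), which is an upper bound, so this matching is maximum.

Maximum matching: {(1,6), (2,5), (3,9), (4,7)}
Size: 4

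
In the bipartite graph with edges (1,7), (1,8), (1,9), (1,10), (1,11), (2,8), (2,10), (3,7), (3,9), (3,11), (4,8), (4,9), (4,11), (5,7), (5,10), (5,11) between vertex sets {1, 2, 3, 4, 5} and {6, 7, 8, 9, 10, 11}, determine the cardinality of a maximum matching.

Step 1: List the neighbors of each left vertex:
  1: 7, 8, 9, 10, 11
  2: 8, 10
  3: 7, 9, 11
  4: 8, 9, 11
  5: 7, 10, 11

Step 2: Greedily match left vertices, then look for augmenting paths:
  Match 1 -- 7
  Match 2 -- 8
  Match 3 -- 9
  Match 4 -- 11
  Match 5 -- 10
  No augmenting path remains.

Step 3: Verify this is maximum:
  Matching size 5 = min(|L|, |R|) = min(5, 6), which is an upper bound, so this matching is maximum.

Maximum matching: {(1,7), (2,8), (3,9), (4,11), (5,10)}
Size: 5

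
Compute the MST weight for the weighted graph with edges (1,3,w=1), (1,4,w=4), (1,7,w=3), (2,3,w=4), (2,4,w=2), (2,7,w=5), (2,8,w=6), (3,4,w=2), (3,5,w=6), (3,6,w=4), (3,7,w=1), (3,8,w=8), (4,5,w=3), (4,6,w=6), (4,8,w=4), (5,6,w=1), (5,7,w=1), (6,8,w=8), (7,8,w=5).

Apply Kruskal's algorithm (sort edges by weight, add if no cycle):

Sorted edges by weight:
  (1,3) w=1
  (3,7) w=1
  (5,7) w=1
  (5,6) w=1
  (2,4) w=2
  (3,4) w=2
  (1,7) w=3
  (4,5) w=3
  (1,4) w=4
  (2,3) w=4
  (3,6) w=4
  (4,8) w=4
  (2,7) w=5
  (7,8) w=5
  (2,8) w=6
  (3,5) w=6
  (4,6) w=6
  (3,8) w=8
  (6,8) w=8

Add edge (1,3) w=1 -- no cycle. Running total: 1
Add edge (3,7) w=1 -- no cycle. Running total: 2
Add edge (5,7) w=1 -- no cycle. Running total: 3
Add edge (5,6) w=1 -- no cycle. Running total: 4
Add edge (2,4) w=2 -- no cycle. Running total: 6
Add edge (3,4) w=2 -- no cycle. Running total: 8
Skip edge (1,7) w=3 -- would create cycle
Skip edge (4,5) w=3 -- would create cycle
Skip edge (1,4) w=4 -- would create cycle
Skip edge (2,3) w=4 -- would create cycle
Skip edge (3,6) w=4 -- would create cycle
Add edge (4,8) w=4 -- no cycle. Running total: 12

MST edges: (1,3,w=1), (3,7,w=1), (5,7,w=1), (5,6,w=1), (2,4,w=2), (3,4,w=2), (4,8,w=4)
Total MST weight: 1 + 1 + 1 + 1 + 2 + 2 + 4 = 12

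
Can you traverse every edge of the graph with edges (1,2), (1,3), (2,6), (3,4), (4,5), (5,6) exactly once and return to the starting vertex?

Step 1: Find the degree of each vertex:
  deg(1) = 2
  deg(2) = 2
  deg(3) = 2
  deg(4) = 2
  deg(5) = 2
  deg(6) = 2

Step 2: Count vertices with odd degree:
  All vertices have even degree (0 odd-degree vertices)

Step 3: Apply Euler's theorem:
  - Eulerian circuit exists iff graph is connected and all vertices have even degree
  - Eulerian path exists iff graph is connected and has 0 or 2 odd-degree vertices

Graph is connected with 0 odd-degree vertices.
Both Eulerian circuit and Eulerian path exist.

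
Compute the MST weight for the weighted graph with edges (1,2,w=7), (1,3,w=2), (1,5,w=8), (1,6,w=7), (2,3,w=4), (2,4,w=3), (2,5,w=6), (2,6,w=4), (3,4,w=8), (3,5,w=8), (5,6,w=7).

Apply Kruskal's algorithm (sort edges by weight, add if no cycle):

Sorted edges by weight:
  (1,3) w=2
  (2,4) w=3
  (2,3) w=4
  (2,6) w=4
  (2,5) w=6
  (1,6) w=7
  (1,2) w=7
  (5,6) w=7
  (1,5) w=8
  (3,5) w=8
  (3,4) w=8

Add edge (1,3) w=2 -- no cycle. Running total: 2
Add edge (2,4) w=3 -- no cycle. Running total: 5
Add edge (2,3) w=4 -- no cycle. Running total: 9
Add edge (2,6) w=4 -- no cycle. Running total: 13
Add edge (2,5) w=6 -- no cycle. Running total: 19

MST edges: (1,3,w=2), (2,4,w=3), (2,3,w=4), (2,6,w=4), (2,5,w=6)
Total MST weight: 2 + 3 + 4 + 4 + 6 = 19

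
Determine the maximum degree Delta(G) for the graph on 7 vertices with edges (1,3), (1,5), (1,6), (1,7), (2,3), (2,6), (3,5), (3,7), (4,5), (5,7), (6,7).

Step 1: Count edges incident to each vertex:
  deg(1) = 4 (neighbors: 3, 5, 6, 7)
  deg(2) = 2 (neighbors: 3, 6)
  deg(3) = 4 (neighbors: 1, 2, 5, 7)
  deg(4) = 1 (neighbors: 5)
  deg(5) = 4 (neighbors: 1, 3, 4, 7)
  deg(6) = 3 (neighbors: 1, 2, 7)
  deg(7) = 4 (neighbors: 1, 3, 5, 6)

Step 2: Find maximum:
  max(4, 2, 4, 1, 4, 3, 4) = 4 (vertex 1)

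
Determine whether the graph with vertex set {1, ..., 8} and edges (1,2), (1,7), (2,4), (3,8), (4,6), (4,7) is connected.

Step 1: Build adjacency list from edges:
  1: 2, 7
  2: 1, 4
  3: 8
  4: 2, 6, 7
  5: (none)
  6: 4
  7: 1, 4
  8: 3

Step 2: Run BFS/DFS from vertex 1:
  Visited: {1, 2, 7, 4, 6}
  Reached 5 of 8 vertices

Step 3: Only 5 of 8 vertices reached. Graph is disconnected.
Connected components: {1, 2, 4, 6, 7}, {3, 8}, {5}
Answer: No, the graph is not connected (3 components).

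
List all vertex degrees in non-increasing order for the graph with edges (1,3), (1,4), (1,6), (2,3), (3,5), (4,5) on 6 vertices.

Step 1: Count edges incident to each vertex:
  deg(1) = 3 (neighbors: 3, 4, 6)
  deg(2) = 1 (neighbors: 3)
  deg(3) = 3 (neighbors: 1, 2, 5)
  deg(4) = 2 (neighbors: 1, 5)
  deg(5) = 2 (neighbors: 3, 4)
  deg(6) = 1 (neighbors: 1)

Step 2: Sort degrees in non-increasing order:
  Degrees: [3, 1, 3, 2, 2, 1] -> sorted: [3, 3, 2, 2, 1, 1]

Degree sequence: [3, 3, 2, 2, 1, 1]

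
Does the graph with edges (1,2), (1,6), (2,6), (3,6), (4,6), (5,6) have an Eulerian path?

Step 1: Find the degree of each vertex:
  deg(1) = 2
  deg(2) = 2
  deg(3) = 1
  deg(4) = 1
  deg(5) = 1
  deg(6) = 5

Step 2: Count vertices with odd degree:
  Odd-degree vertices: 3, 4, 5, 6 (4 total)

Step 3: Apply Euler's theorem:
  - Eulerian circuit exists iff graph is connected and all vertices have even degree
  - Eulerian path exists iff graph is connected and has 0 or 2 odd-degree vertices

Graph has 4 odd-degree vertices (need 0 or 2).
Neither Eulerian path nor Eulerian circuit exists.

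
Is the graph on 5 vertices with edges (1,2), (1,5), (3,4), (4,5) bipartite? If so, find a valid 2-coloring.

Step 1: Attempt 2-coloring using BFS:
  Start at vertex 1, assign color 0
  Color vertex 2 with color 1 (neighbor of 1)
  Color vertex 5 with color 1 (neighbor of 1)
  Color vertex 4 with color 0 (neighbor of 5)
  Color vertex 3 with color 1 (neighbor of 4)

Step 2: 2-coloring succeeded. No conflicts found.
  Set A (color 0): {1, 4}
  Set B (color 1): {2, 3, 5}

The graph is bipartite with partition {1, 4}, {2, 3, 5}.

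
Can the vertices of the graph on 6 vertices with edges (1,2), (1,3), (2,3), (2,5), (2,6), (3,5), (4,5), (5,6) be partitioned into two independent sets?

Step 1: Attempt 2-coloring using BFS:
  Start at vertex 1, assign color 0
  Color vertex 2 with color 1 (neighbor of 1)
  Color vertex 3 with color 1 (neighbor of 1)

Step 2: Conflict found! Vertices 2 and 3 are adjacent but have the same color.
This means the graph contains an odd cycle.

The graph is NOT bipartite.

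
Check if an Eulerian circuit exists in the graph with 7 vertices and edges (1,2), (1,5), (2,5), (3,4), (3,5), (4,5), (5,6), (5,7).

Step 1: Find the degree of each vertex:
  deg(1) = 2
  deg(2) = 2
  deg(3) = 2
  deg(4) = 2
  deg(5) = 6
  deg(6) = 1
  deg(7) = 1

Step 2: Count vertices with odd degree:
  Odd-degree vertices: 6, 7 (2 total)

Step 3: Apply Euler's theorem:
  - Eulerian circuit exists iff graph is connected and all vertices have even degree
  - Eulerian path exists iff graph is connected and has 0 or 2 odd-degree vertices

Graph is connected with exactly 2 odd-degree vertices (6, 7).
Eulerian path exists (starting and ending at the odd-degree vertices), but no Eulerian circuit.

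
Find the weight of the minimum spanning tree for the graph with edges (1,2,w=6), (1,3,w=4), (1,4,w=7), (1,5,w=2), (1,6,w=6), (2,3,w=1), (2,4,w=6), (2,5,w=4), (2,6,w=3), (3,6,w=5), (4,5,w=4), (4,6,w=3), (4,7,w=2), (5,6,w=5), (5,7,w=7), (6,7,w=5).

Apply Kruskal's algorithm (sort edges by weight, add if no cycle):

Sorted edges by weight:
  (2,3) w=1
  (1,5) w=2
  (4,7) w=2
  (2,6) w=3
  (4,6) w=3
  (1,3) w=4
  (2,5) w=4
  (4,5) w=4
  (3,6) w=5
  (5,6) w=5
  (6,7) w=5
  (1,2) w=6
  (1,6) w=6
  (2,4) w=6
  (1,4) w=7
  (5,7) w=7

Add edge (2,3) w=1 -- no cycle. Running total: 1
Add edge (1,5) w=2 -- no cycle. Running total: 3
Add edge (4,7) w=2 -- no cycle. Running total: 5
Add edge (2,6) w=3 -- no cycle. Running total: 8
Add edge (4,6) w=3 -- no cycle. Running total: 11
Add edge (1,3) w=4 -- no cycle. Running total: 15

MST edges: (2,3,w=1), (1,5,w=2), (4,7,w=2), (2,6,w=3), (4,6,w=3), (1,3,w=4)
Total MST weight: 1 + 2 + 2 + 3 + 3 + 4 = 15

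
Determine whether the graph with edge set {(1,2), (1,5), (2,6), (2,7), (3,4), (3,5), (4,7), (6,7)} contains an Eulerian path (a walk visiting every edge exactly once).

Step 1: Find the degree of each vertex:
  deg(1) = 2
  deg(2) = 3
  deg(3) = 2
  deg(4) = 2
  deg(5) = 2
  deg(6) = 2
  deg(7) = 3

Step 2: Count vertices with odd degree:
  Odd-degree vertices: 2, 7 (2 total)

Step 3: Apply Euler's theorem:
  - Eulerian circuit exists iff graph is connected and all vertices have even degree
  - Eulerian path exists iff graph is connected and has 0 or 2 odd-degree vertices

Graph is connected with exactly 2 odd-degree vertices (2, 7).
Eulerian path exists (starting and ending at the odd-degree vertices), but no Eulerian circuit.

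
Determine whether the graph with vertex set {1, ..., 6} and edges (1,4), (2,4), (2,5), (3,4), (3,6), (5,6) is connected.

Step 1: Build adjacency list from edges:
  1: 4
  2: 4, 5
  3: 4, 6
  4: 1, 2, 3
  5: 2, 6
  6: 3, 5

Step 2: Run BFS/DFS from vertex 1:
  Visited: {1, 4, 2, 3, 5, 6}
  Reached 6 of 6 vertices

Step 3: All 6 vertices reached from vertex 1, so the graph is connected.
Answer: Yes, the graph is connected.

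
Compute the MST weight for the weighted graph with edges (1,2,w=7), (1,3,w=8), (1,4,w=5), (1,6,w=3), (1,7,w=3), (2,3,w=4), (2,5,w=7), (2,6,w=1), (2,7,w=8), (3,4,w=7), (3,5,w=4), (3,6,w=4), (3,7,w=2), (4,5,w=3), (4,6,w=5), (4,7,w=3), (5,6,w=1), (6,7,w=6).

Apply Kruskal's algorithm (sort edges by weight, add if no cycle):

Sorted edges by weight:
  (2,6) w=1
  (5,6) w=1
  (3,7) w=2
  (1,6) w=3
  (1,7) w=3
  (4,7) w=3
  (4,5) w=3
  (2,3) w=4
  (3,5) w=4
  (3,6) w=4
  (1,4) w=5
  (4,6) w=5
  (6,7) w=6
  (1,2) w=7
  (2,5) w=7
  (3,4) w=7
  (1,3) w=8
  (2,7) w=8

Add edge (2,6) w=1 -- no cycle. Running total: 1
Add edge (5,6) w=1 -- no cycle. Running total: 2
Add edge (3,7) w=2 -- no cycle. Running total: 4
Add edge (1,6) w=3 -- no cycle. Running total: 7
Add edge (1,7) w=3 -- no cycle. Running total: 10
Add edge (4,7) w=3 -- no cycle. Running total: 13

MST edges: (2,6,w=1), (5,6,w=1), (3,7,w=2), (1,6,w=3), (1,7,w=3), (4,7,w=3)
Total MST weight: 1 + 1 + 2 + 3 + 3 + 3 = 13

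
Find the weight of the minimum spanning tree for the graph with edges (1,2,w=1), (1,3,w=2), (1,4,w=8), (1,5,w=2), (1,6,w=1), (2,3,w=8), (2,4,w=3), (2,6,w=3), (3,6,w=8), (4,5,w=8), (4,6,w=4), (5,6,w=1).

Apply Kruskal's algorithm (sort edges by weight, add if no cycle):

Sorted edges by weight:
  (1,2) w=1
  (1,6) w=1
  (5,6) w=1
  (1,3) w=2
  (1,5) w=2
  (2,4) w=3
  (2,6) w=3
  (4,6) w=4
  (1,4) w=8
  (2,3) w=8
  (3,6) w=8
  (4,5) w=8

Add edge (1,2) w=1 -- no cycle. Running total: 1
Add edge (1,6) w=1 -- no cycle. Running total: 2
Add edge (5,6) w=1 -- no cycle. Running total: 3
Add edge (1,3) w=2 -- no cycle. Running total: 5
Skip edge (1,5) w=2 -- would create cycle
Add edge (2,4) w=3 -- no cycle. Running total: 8

MST edges: (1,2,w=1), (1,6,w=1), (5,6,w=1), (1,3,w=2), (2,4,w=3)
Total MST weight: 1 + 1 + 1 + 2 + 3 = 8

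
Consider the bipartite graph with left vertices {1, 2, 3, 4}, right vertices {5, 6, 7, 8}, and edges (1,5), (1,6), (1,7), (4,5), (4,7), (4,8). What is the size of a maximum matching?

Step 1: List the neighbors of each left vertex:
  1: 5, 6, 7
  2: (none)
  3: (none)
  4: 5, 7, 8

Step 2: Greedily match left vertices, then look for augmenting paths:
  Match 1 -- 5
  Match 4 -- 7
  No augmenting path remains.

Step 3: Verify this is maximum:
  Matching has size 2. The vertex set {1, 4} covers every edge and has size 2; any matching has at most one edge per cover vertex, so 2 is maximum (König's theorem).

Maximum matching: {(1,5), (4,7)}
Size: 2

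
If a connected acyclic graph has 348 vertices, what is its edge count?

A tree on n vertices always has exactly n - 1 edges.
For n = 348: edges = 348 - 1 = 347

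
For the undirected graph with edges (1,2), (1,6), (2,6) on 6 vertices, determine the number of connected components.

Step 1: Build adjacency list from edges:
  1: 2, 6
  2: 1, 6
  3: (none)
  4: (none)
  5: (none)
  6: 1, 2

Step 2: Run BFS/DFS from vertex 1:
  Visited: {1, 2, 6}
  Reached 3 of 6 vertices

Step 3: Only 3 of 6 vertices reached. Graph is disconnected.
Connected components: {1, 2, 6}, {3}, {4}, {5}
Number of connected components: 4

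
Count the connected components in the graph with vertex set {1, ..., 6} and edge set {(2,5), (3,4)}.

Step 1: Build adjacency list from edges:
  1: (none)
  2: 5
  3: 4
  4: 3
  5: 2
  6: (none)

Step 2: Run BFS/DFS from vertex 1:
  Visited: {1}
  Reached 1 of 6 vertices

Step 3: Only 1 of 6 vertices reached. Graph is disconnected.
Connected components: {1}, {2, 5}, {3, 4}, {6}
Number of connected components: 4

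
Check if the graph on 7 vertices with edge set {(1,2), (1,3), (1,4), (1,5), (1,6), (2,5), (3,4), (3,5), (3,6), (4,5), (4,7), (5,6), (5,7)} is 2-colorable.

Step 1: Attempt 2-coloring using BFS:
  Start at vertex 1, assign color 0
  Color vertex 2 with color 1 (neighbor of 1)
  Color vertex 3 with color 1 (neighbor of 1)
  Color vertex 4 with color 1 (neighbor of 1)
  Color vertex 5 with color 1 (neighbor of 1)
  Color vertex 6 with color 1 (neighbor of 1)

Step 2: Conflict found! Vertices 2 and 5 are adjacent but have the same color.
This means the graph contains an odd cycle.

The graph is NOT bipartite.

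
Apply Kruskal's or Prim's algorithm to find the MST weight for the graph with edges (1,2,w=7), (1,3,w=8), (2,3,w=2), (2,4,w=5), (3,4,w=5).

Apply Kruskal's algorithm (sort edges by weight, add if no cycle):

Sorted edges by weight:
  (2,3) w=2
  (2,4) w=5
  (3,4) w=5
  (1,2) w=7
  (1,3) w=8

Add edge (2,3) w=2 -- no cycle. Running total: 2
Add edge (2,4) w=5 -- no cycle. Running total: 7
Skip edge (3,4) w=5 -- would create cycle
Add edge (1,2) w=7 -- no cycle. Running total: 14

MST edges: (2,3,w=2), (2,4,w=5), (1,2,w=7)
Total MST weight: 2 + 5 + 7 = 14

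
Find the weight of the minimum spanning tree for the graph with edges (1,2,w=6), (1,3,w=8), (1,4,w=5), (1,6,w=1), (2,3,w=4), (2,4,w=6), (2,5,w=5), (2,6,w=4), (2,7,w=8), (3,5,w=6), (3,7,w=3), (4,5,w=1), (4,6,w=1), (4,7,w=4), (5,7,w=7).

Apply Kruskal's algorithm (sort edges by weight, add if no cycle):

Sorted edges by weight:
  (1,6) w=1
  (4,5) w=1
  (4,6) w=1
  (3,7) w=3
  (2,3) w=4
  (2,6) w=4
  (4,7) w=4
  (1,4) w=5
  (2,5) w=5
  (1,2) w=6
  (2,4) w=6
  (3,5) w=6
  (5,7) w=7
  (1,3) w=8
  (2,7) w=8

Add edge (1,6) w=1 -- no cycle. Running total: 1
Add edge (4,5) w=1 -- no cycle. Running total: 2
Add edge (4,6) w=1 -- no cycle. Running total: 3
Add edge (3,7) w=3 -- no cycle. Running total: 6
Add edge (2,3) w=4 -- no cycle. Running total: 10
Add edge (2,6) w=4 -- no cycle. Running total: 14

MST edges: (1,6,w=1), (4,5,w=1), (4,6,w=1), (3,7,w=3), (2,3,w=4), (2,6,w=4)
Total MST weight: 1 + 1 + 1 + 3 + 4 + 4 = 14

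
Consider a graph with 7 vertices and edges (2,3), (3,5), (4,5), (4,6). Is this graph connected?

Step 1: Build adjacency list from edges:
  1: (none)
  2: 3
  3: 2, 5
  4: 5, 6
  5: 3, 4
  6: 4
  7: (none)

Step 2: Run BFS/DFS from vertex 1:
  Visited: {1}
  Reached 1 of 7 vertices

Step 3: Only 1 of 7 vertices reached. Graph is disconnected.
Connected components: {1}, {2, 3, 4, 5, 6}, {7}
Answer: No, the graph is not connected (3 components).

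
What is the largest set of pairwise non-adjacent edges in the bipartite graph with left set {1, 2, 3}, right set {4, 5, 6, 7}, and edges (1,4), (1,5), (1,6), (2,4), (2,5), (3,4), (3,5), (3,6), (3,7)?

Step 1: List the neighbors of each left vertex:
  1: 4, 5, 6
  2: 4, 5
  3: 4, 5, 6, 7

Step 2: Greedily match left vertices, then look for augmenting paths:
  Match 1 -- 4
  Match 2 -- 5
  Match 3 -- 6
  No augmenting path remains.

Step 3: Verify this is maximum:
  Matching size 3 = min(|L|, |R|) = min(3, 4), which is an upper bound, so this matching is maximum.

Maximum matching: {(1,4), (2,5), (3,6)}
Size: 3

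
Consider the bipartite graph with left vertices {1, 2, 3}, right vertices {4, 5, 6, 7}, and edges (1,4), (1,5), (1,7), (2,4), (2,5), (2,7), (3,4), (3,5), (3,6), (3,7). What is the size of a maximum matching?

Step 1: List the neighbors of each left vertex:
  1: 4, 5, 7
  2: 4, 5, 7
  3: 4, 5, 6, 7

Step 2: Greedily match left vertices, then look for augmenting paths:
  Match 1 -- 4
  Match 2 -- 5
  Match 3 -- 6
  No augmenting path remains.

Step 3: Verify this is maximum:
  Matching size 3 = min(|L|, |R|) = min(3, 4), which is an upper bound, so this matching is maximum.

Maximum matching: {(1,4), (2,5), (3,6)}
Size: 3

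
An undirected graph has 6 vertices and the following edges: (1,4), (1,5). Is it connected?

Step 1: Build adjacency list from edges:
  1: 4, 5
  2: (none)
  3: (none)
  4: 1
  5: 1
  6: (none)

Step 2: Run BFS/DFS from vertex 1:
  Visited: {1, 4, 5}
  Reached 3 of 6 vertices

Step 3: Only 3 of 6 vertices reached. Graph is disconnected.
Connected components: {1, 4, 5}, {2}, {3}, {6}
Answer: No, the graph is not connected (4 components).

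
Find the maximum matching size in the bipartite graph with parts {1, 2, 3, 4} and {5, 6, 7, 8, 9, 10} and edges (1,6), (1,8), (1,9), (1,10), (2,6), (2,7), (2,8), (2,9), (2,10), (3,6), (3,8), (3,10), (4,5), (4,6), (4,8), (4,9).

Step 1: List the neighbors of each left vertex:
  1: 6, 8, 9, 10
  2: 6, 7, 8, 9, 10
  3: 6, 8, 10
  4: 5, 6, 8, 9

Step 2: Greedily match left vertices, then look for augmenting paths:
  Match 1 -- 6
  Match 2 -- 7
  Match 3 -- 8
  Match 4 -- 5
  No augmenting path remains.

Step 3: Verify this is maximum:
  Matching size 4 = min(|L|, |R|) = min(4, 6), which is an upper bound, so this matching is maximum.

Maximum matching: {(1,6), (2,7), (3,8), (4,5)}
Size: 4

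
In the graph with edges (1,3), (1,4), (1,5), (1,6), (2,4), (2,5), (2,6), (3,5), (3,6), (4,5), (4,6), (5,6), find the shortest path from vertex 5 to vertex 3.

Step 1: Build adjacency list:
  1: 3, 4, 5, 6
  2: 4, 5, 6
  3: 1, 5, 6
  4: 1, 2, 5, 6
  5: 1, 2, 3, 4, 6
  6: 1, 2, 3, 4, 5

Step 2: BFS from vertex 5 to find shortest path to 3:
  vertex 1 reached at distance 1
  vertex 2 reached at distance 1
  vertex 3 reached at distance 1

Step 3: Shortest path: 5 -> 3
Path length: 1 edge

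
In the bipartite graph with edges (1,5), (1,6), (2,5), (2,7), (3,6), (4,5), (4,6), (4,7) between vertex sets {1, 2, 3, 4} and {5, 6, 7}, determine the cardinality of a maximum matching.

Step 1: List the neighbors of each left vertex:
  1: 5, 6
  2: 5, 7
  3: 6
  4: 5, 6, 7

Step 2: Greedily match left vertices, then look for augmenting paths:
  Match 1 -- 5
  Match 2 -- 7
  Match 3 -- 6
  No augmenting path remains.

Step 3: Verify this is maximum:
  Matching size 3 = min(|L|, |R|) = min(4, 3), which is an upper bound, so this matching is maximum.

Maximum matching: {(1,5), (2,7), (3,6)}
Size: 3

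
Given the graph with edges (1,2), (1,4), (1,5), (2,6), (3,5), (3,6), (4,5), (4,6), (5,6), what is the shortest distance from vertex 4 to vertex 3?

Step 1: Build adjacency list:
  1: 2, 4, 5
  2: 1, 6
  3: 5, 6
  4: 1, 5, 6
  5: 1, 3, 4, 6
  6: 2, 3, 4, 5

Step 2: BFS from vertex 4 to find shortest path to 3:
  vertex 1 reached at distance 1
  vertex 5 reached at distance 1
  vertex 6 reached at distance 1
  vertex 2 reached at distance 2
  vertex 3 reached at distance 2

Step 3: Shortest path: 4 -> 5 -> 3
Path length: 2 edges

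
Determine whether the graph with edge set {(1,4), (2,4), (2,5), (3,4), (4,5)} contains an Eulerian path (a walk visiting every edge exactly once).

Step 1: Find the degree of each vertex:
  deg(1) = 1
  deg(2) = 2
  deg(3) = 1
  deg(4) = 4
  deg(5) = 2

Step 2: Count vertices with odd degree:
  Odd-degree vertices: 1, 3 (2 total)

Step 3: Apply Euler's theorem:
  - Eulerian circuit exists iff graph is connected and all vertices have even degree
  - Eulerian path exists iff graph is connected and has 0 or 2 odd-degree vertices

Graph is connected with exactly 2 odd-degree vertices (1, 3).
Eulerian path exists (starting and ending at the odd-degree vertices), but no Eulerian circuit.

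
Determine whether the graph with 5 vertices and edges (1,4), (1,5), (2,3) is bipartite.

Step 1: Attempt 2-coloring using BFS:
  Start at vertex 1, assign color 0
  Color vertex 4 with color 1 (neighbor of 1)
  Color vertex 5 with color 1 (neighbor of 1)
  Start new component at vertex 2, assign color 0
  Color vertex 3 with color 1 (neighbor of 2)

Step 2: 2-coloring succeeded. No conflicts found.
  Set A (color 0): {1, 2}
  Set B (color 1): {3, 4, 5}

The graph is bipartite with partition {1, 2}, {3, 4, 5}.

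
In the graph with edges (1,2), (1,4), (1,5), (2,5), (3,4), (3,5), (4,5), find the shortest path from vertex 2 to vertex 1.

Step 1: Build adjacency list:
  1: 2, 4, 5
  2: 1, 5
  3: 4, 5
  4: 1, 3, 5
  5: 1, 2, 3, 4

Step 2: BFS from vertex 2 to find shortest path to 1:
  vertex 1 reached at distance 1

Step 3: Shortest path: 2 -> 1
Path length: 1 edge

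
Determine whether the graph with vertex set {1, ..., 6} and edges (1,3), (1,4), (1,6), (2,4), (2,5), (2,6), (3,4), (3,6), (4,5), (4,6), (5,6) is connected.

Step 1: Build adjacency list from edges:
  1: 3, 4, 6
  2: 4, 5, 6
  3: 1, 4, 6
  4: 1, 2, 3, 5, 6
  5: 2, 4, 6
  6: 1, 2, 3, 4, 5

Step 2: Run BFS/DFS from vertex 1:
  Visited: {1, 3, 4, 6, 2, 5}
  Reached 6 of 6 vertices

Step 3: All 6 vertices reached from vertex 1, so the graph is connected.
Answer: Yes, the graph is connected.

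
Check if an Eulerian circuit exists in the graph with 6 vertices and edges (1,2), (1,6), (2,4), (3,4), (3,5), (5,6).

Step 1: Find the degree of each vertex:
  deg(1) = 2
  deg(2) = 2
  deg(3) = 2
  deg(4) = 2
  deg(5) = 2
  deg(6) = 2

Step 2: Count vertices with odd degree:
  All vertices have even degree (0 odd-degree vertices)

Step 3: Apply Euler's theorem:
  - Eulerian circuit exists iff graph is connected and all vertices have even degree
  - Eulerian path exists iff graph is connected and has 0 or 2 odd-degree vertices

Graph is connected with 0 odd-degree vertices.
Both Eulerian circuit and Eulerian path exist.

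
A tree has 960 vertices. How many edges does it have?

A tree on n vertices always has exactly n - 1 edges.
For n = 960: edges = 960 - 1 = 959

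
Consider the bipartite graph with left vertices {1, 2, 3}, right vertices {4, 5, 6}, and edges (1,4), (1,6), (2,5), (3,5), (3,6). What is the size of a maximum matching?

Step 1: List the neighbors of each left vertex:
  1: 4, 6
  2: 5
  3: 5, 6

Step 2: Greedily match left vertices, then look for augmenting paths:
  Match 1 -- 4
  Match 2 -- 5
  Match 3 -- 6
  No augmenting path remains.

Step 3: Verify this is maximum:
  Matching size 3 = min(|L|, |R|) = min(3, 3), which is an upper bound, so this matching is maximum.

Maximum matching: {(1,4), (2,5), (3,6)}
Size: 3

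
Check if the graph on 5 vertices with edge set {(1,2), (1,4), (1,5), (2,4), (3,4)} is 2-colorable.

Step 1: Attempt 2-coloring using BFS:
  Start at vertex 1, assign color 0
  Color vertex 2 with color 1 (neighbor of 1)
  Color vertex 4 with color 1 (neighbor of 1)
  Color vertex 5 with color 1 (neighbor of 1)

Step 2: Conflict found! Vertices 2 and 4 are adjacent but have the same color.
This means the graph contains an odd cycle.

The graph is NOT bipartite.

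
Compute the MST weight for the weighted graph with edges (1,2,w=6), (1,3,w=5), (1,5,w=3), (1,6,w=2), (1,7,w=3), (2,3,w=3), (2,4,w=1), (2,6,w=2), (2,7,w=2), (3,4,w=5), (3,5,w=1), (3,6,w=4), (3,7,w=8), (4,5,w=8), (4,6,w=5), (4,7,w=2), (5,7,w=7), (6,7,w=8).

Apply Kruskal's algorithm (sort edges by weight, add if no cycle):

Sorted edges by weight:
  (2,4) w=1
  (3,5) w=1
  (1,6) w=2
  (2,6) w=2
  (2,7) w=2
  (4,7) w=2
  (1,5) w=3
  (1,7) w=3
  (2,3) w=3
  (3,6) w=4
  (1,3) w=5
  (3,4) w=5
  (4,6) w=5
  (1,2) w=6
  (5,7) w=7
  (3,7) w=8
  (4,5) w=8
  (6,7) w=8

Add edge (2,4) w=1 -- no cycle. Running total: 1
Add edge (3,5) w=1 -- no cycle. Running total: 2
Add edge (1,6) w=2 -- no cycle. Running total: 4
Add edge (2,6) w=2 -- no cycle. Running total: 6
Add edge (2,7) w=2 -- no cycle. Running total: 8
Skip edge (4,7) w=2 -- would create cycle
Add edge (1,5) w=3 -- no cycle. Running total: 11

MST edges: (2,4,w=1), (3,5,w=1), (1,6,w=2), (2,6,w=2), (2,7,w=2), (1,5,w=3)
Total MST weight: 1 + 1 + 2 + 2 + 2 + 3 = 11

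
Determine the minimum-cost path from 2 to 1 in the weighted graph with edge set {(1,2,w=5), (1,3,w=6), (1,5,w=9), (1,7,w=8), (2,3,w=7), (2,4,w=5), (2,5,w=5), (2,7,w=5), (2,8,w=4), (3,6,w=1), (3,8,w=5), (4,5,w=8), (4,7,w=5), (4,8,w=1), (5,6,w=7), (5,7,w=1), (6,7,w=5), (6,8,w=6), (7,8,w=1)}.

Step 1: Build adjacency list with weights:
  1: 2(w=5), 3(w=6), 5(w=9), 7(w=8)
  2: 1(w=5), 3(w=7), 4(w=5), 5(w=5), 7(w=5), 8(w=4)
  3: 1(w=6), 2(w=7), 6(w=1), 8(w=5)
  4: 2(w=5), 5(w=8), 7(w=5), 8(w=1)
  5: 1(w=9), 2(w=5), 4(w=8), 6(w=7), 7(w=1)
  6: 3(w=1), 5(w=7), 7(w=5), 8(w=6)
  7: 1(w=8), 2(w=5), 4(w=5), 5(w=1), 6(w=5), 8(w=1)
  8: 2(w=4), 3(w=5), 4(w=1), 6(w=6), 7(w=1)

Step 2: Apply Dijkstra's algorithm from vertex 2:
  Visit vertex 2 (distance=0)
    Update dist[1] = 5
    Update dist[3] = 7
    Update dist[4] = 5
    Update dist[5] = 5
    Update dist[7] = 5
    Update dist[8] = 4
  Visit vertex 8 (distance=4)
    Update dist[6] = 10
  Visit vertex 1 (distance=5)

Step 3: Shortest path: 2 -> 1
Total weight: 5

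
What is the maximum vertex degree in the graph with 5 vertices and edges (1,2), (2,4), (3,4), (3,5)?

Step 1: Count edges incident to each vertex:
  deg(1) = 1 (neighbors: 2)
  deg(2) = 2 (neighbors: 1, 4)
  deg(3) = 2 (neighbors: 4, 5)
  deg(4) = 2 (neighbors: 2, 3)
  deg(5) = 1 (neighbors: 3)

Step 2: Find maximum:
  max(1, 2, 2, 2, 1) = 2 (vertex 2)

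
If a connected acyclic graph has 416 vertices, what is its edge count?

A tree on n vertices always has exactly n - 1 edges.
For n = 416: edges = 416 - 1 = 415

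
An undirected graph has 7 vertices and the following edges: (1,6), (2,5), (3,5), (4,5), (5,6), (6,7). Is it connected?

Step 1: Build adjacency list from edges:
  1: 6
  2: 5
  3: 5
  4: 5
  5: 2, 3, 4, 6
  6: 1, 5, 7
  7: 6

Step 2: Run BFS/DFS from vertex 1:
  Visited: {1, 6, 5, 7, 2, 3, 4}
  Reached 7 of 7 vertices

Step 3: All 7 vertices reached from vertex 1, so the graph is connected.
Answer: Yes, the graph is connected.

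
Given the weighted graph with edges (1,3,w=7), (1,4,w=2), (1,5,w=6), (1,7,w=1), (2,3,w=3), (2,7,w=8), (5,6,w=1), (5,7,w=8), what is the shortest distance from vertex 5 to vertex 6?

Step 1: Build adjacency list with weights:
  1: 3(w=7), 4(w=2), 5(w=6), 7(w=1)
  2: 3(w=3), 7(w=8)
  3: 1(w=7), 2(w=3)
  4: 1(w=2)
  5: 1(w=6), 6(w=1), 7(w=8)
  6: 5(w=1)
  7: 1(w=1), 2(w=8), 5(w=8)

Step 2: Apply Dijkstra's algorithm from vertex 5:
  Visit vertex 5 (distance=0)
    Update dist[1] = 6
    Update dist[6] = 1
    Update dist[7] = 8
  Visit vertex 6 (distance=1)

Step 3: Shortest path: 5 -> 6
Total weight: 1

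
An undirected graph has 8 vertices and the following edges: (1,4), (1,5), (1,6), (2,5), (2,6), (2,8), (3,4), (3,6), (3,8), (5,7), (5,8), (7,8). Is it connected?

Step 1: Build adjacency list from edges:
  1: 4, 5, 6
  2: 5, 6, 8
  3: 4, 6, 8
  4: 1, 3
  5: 1, 2, 7, 8
  6: 1, 2, 3
  7: 5, 8
  8: 2, 3, 5, 7

Step 2: Run BFS/DFS from vertex 1:
  Visited: {1, 4, 5, 6, 3, 2, 7, 8}
  Reached 8 of 8 vertices

Step 3: All 8 vertices reached from vertex 1, so the graph is connected.
Answer: Yes, the graph is connected.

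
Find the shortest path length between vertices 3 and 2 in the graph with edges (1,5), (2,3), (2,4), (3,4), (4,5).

Step 1: Build adjacency list:
  1: 5
  2: 3, 4
  3: 2, 4
  4: 2, 3, 5
  5: 1, 4

Step 2: BFS from vertex 3 to find shortest path to 2:
  vertex 2 reached at distance 1

Step 3: Shortest path: 3 -> 2
Path length: 1 edge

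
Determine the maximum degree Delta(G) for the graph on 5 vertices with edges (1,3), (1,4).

Step 1: Count edges incident to each vertex:
  deg(1) = 2 (neighbors: 3, 4)
  deg(2) = 0 (neighbors: none)
  deg(3) = 1 (neighbors: 1)
  deg(4) = 1 (neighbors: 1)
  deg(5) = 0 (neighbors: none)

Step 2: Find maximum:
  max(2, 0, 1, 1, 0) = 2 (vertex 1)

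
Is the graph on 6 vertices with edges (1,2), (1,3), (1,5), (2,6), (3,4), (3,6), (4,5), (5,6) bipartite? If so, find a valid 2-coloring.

Step 1: Attempt 2-coloring using BFS:
  Start at vertex 1, assign color 0
  Color vertex 2 with color 1 (neighbor of 1)
  Color vertex 3 with color 1 (neighbor of 1)
  Color vertex 5 with color 1 (neighbor of 1)
  Color vertex 6 with color 0 (neighbor of 2)
  Color vertex 4 with color 0 (neighbor of 3)

Step 2: 2-coloring succeeded. No conflicts found.
  Set A (color 0): {1, 4, 6}
  Set B (color 1): {2, 3, 5}

The graph is bipartite with partition {1, 4, 6}, {2, 3, 5}.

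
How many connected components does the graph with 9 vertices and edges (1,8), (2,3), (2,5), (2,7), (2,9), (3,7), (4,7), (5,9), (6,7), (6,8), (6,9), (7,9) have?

Step 1: Build adjacency list from edges:
  1: 8
  2: 3, 5, 7, 9
  3: 2, 7
  4: 7
  5: 2, 9
  6: 7, 8, 9
  7: 2, 3, 4, 6, 9
  8: 1, 6
  9: 2, 5, 6, 7

Step 2: Run BFS/DFS from vertex 1:
  Visited: {1, 8, 6, 7, 9, 2, 3, 4, 5}
  Reached 9 of 9 vertices

Step 3: All 9 vertices reached from vertex 1, so the graph is connected.
Number of connected components: 1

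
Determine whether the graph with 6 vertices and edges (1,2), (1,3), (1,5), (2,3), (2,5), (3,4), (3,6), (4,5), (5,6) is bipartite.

Step 1: Attempt 2-coloring using BFS:
  Start at vertex 1, assign color 0
  Color vertex 2 with color 1 (neighbor of 1)
  Color vertex 3 with color 1 (neighbor of 1)
  Color vertex 5 with color 1 (neighbor of 1)

Step 2: Conflict found! Vertices 2 and 3 are adjacent but have the same color.
This means the graph contains an odd cycle.

The graph is NOT bipartite.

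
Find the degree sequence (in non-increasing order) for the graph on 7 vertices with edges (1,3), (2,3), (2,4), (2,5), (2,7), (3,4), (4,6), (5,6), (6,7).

Step 1: Count edges incident to each vertex:
  deg(1) = 1 (neighbors: 3)
  deg(2) = 4 (neighbors: 3, 4, 5, 7)
  deg(3) = 3 (neighbors: 1, 2, 4)
  deg(4) = 3 (neighbors: 2, 3, 6)
  deg(5) = 2 (neighbors: 2, 6)
  deg(6) = 3 (neighbors: 4, 5, 7)
  deg(7) = 2 (neighbors: 2, 6)

Step 2: Sort degrees in non-increasing order:
  Degrees: [1, 4, 3, 3, 2, 3, 2] -> sorted: [4, 3, 3, 3, 2, 2, 1]

Degree sequence: [4, 3, 3, 3, 2, 2, 1]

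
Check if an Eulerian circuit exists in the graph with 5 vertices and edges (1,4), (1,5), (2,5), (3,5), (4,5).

Step 1: Find the degree of each vertex:
  deg(1) = 2
  deg(2) = 1
  deg(3) = 1
  deg(4) = 2
  deg(5) = 4

Step 2: Count vertices with odd degree:
  Odd-degree vertices: 2, 3 (2 total)

Step 3: Apply Euler's theorem:
  - Eulerian circuit exists iff graph is connected and all vertices have even degree
  - Eulerian path exists iff graph is connected and has 0 or 2 odd-degree vertices

Graph is connected with exactly 2 odd-degree vertices (2, 3).
Eulerian path exists (starting and ending at the odd-degree vertices), but no Eulerian circuit.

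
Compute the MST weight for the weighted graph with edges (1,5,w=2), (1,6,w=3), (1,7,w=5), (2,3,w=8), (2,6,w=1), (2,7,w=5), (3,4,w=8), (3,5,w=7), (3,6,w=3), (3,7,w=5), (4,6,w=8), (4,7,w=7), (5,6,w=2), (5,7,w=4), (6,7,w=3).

Apply Kruskal's algorithm (sort edges by weight, add if no cycle):

Sorted edges by weight:
  (2,6) w=1
  (1,5) w=2
  (5,6) w=2
  (1,6) w=3
  (3,6) w=3
  (6,7) w=3
  (5,7) w=4
  (1,7) w=5
  (2,7) w=5
  (3,7) w=5
  (3,5) w=7
  (4,7) w=7
  (2,3) w=8
  (3,4) w=8
  (4,6) w=8

Add edge (2,6) w=1 -- no cycle. Running total: 1
Add edge (1,5) w=2 -- no cycle. Running total: 3
Add edge (5,6) w=2 -- no cycle. Running total: 5
Skip edge (1,6) w=3 -- would create cycle
Add edge (3,6) w=3 -- no cycle. Running total: 8
Add edge (6,7) w=3 -- no cycle. Running total: 11
Skip edge (5,7) w=4 -- would create cycle
Skip edge (1,7) w=5 -- would create cycle
Skip edge (2,7) w=5 -- would create cycle
Skip edge (3,7) w=5 -- would create cycle
Skip edge (3,5) w=7 -- would create cycle
Add edge (4,7) w=7 -- no cycle. Running total: 18

MST edges: (2,6,w=1), (1,5,w=2), (5,6,w=2), (3,6,w=3), (6,7,w=3), (4,7,w=7)
Total MST weight: 1 + 2 + 2 + 3 + 3 + 7 = 18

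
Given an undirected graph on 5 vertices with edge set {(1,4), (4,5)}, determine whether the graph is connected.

Step 1: Build adjacency list from edges:
  1: 4
  2: (none)
  3: (none)
  4: 1, 5
  5: 4

Step 2: Run BFS/DFS from vertex 1:
  Visited: {1, 4, 5}
  Reached 3 of 5 vertices

Step 3: Only 3 of 5 vertices reached. Graph is disconnected.
Connected components: {1, 4, 5}, {2}, {3}
Answer: No, the graph is not connected (3 components).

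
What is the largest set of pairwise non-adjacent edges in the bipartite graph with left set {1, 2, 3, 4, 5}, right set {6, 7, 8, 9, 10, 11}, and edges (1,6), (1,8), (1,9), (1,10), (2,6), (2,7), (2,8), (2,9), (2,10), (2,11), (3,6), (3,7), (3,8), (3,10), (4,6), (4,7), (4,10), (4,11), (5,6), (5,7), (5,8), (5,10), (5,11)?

Step 1: List the neighbors of each left vertex:
  1: 6, 8, 9, 10
  2: 6, 7, 8, 9, 10, 11
  3: 6, 7, 8, 10
  4: 6, 7, 10, 11
  5: 6, 7, 8, 10, 11

Step 2: Greedily match left vertices, then look for augmenting paths:
  Match 1 -- 6
  Match 2 -- 7
  Match 3 -- 8
  Match 4 -- 10
  Match 5 -- 11
  No augmenting path remains.

Step 3: Verify this is maximum:
  Matching size 5 = min(|L|, |R|) = min(5, 6), which is an upper bound, so this matching is maximum.

Maximum matching: {(1,6), (2,7), (3,8), (4,10), (5,11)}
Size: 5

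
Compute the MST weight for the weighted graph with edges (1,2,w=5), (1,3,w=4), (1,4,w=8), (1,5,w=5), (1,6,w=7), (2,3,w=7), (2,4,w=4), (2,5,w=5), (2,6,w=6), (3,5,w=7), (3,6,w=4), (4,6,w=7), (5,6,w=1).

Apply Kruskal's algorithm (sort edges by weight, add if no cycle):

Sorted edges by weight:
  (5,6) w=1
  (1,3) w=4
  (2,4) w=4
  (3,6) w=4
  (1,5) w=5
  (1,2) w=5
  (2,5) w=5
  (2,6) w=6
  (1,6) w=7
  (2,3) w=7
  (3,5) w=7
  (4,6) w=7
  (1,4) w=8

Add edge (5,6) w=1 -- no cycle. Running total: 1
Add edge (1,3) w=4 -- no cycle. Running total: 5
Add edge (2,4) w=4 -- no cycle. Running total: 9
Add edge (3,6) w=4 -- no cycle. Running total: 13
Skip edge (1,5) w=5 -- would create cycle
Add edge (1,2) w=5 -- no cycle. Running total: 18

MST edges: (5,6,w=1), (1,3,w=4), (2,4,w=4), (3,6,w=4), (1,2,w=5)
Total MST weight: 1 + 4 + 4 + 4 + 5 = 18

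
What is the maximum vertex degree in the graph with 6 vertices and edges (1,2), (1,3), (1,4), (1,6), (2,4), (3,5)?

Step 1: Count edges incident to each vertex:
  deg(1) = 4 (neighbors: 2, 3, 4, 6)
  deg(2) = 2 (neighbors: 1, 4)
  deg(3) = 2 (neighbors: 1, 5)
  deg(4) = 2 (neighbors: 1, 2)
  deg(5) = 1 (neighbors: 3)
  deg(6) = 1 (neighbors: 1)

Step 2: Find maximum:
  max(4, 2, 2, 2, 1, 1) = 4 (vertex 1)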